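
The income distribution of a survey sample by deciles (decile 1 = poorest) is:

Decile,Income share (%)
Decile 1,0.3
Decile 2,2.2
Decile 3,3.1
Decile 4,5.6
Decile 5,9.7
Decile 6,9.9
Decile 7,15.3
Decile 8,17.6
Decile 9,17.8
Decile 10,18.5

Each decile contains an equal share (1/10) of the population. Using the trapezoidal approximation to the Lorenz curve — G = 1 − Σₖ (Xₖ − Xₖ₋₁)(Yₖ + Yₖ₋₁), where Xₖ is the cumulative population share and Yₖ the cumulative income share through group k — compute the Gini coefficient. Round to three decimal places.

0.375

Cumulative income shares Yₖ: 0.0030, 0.0250, 0.0560, 0.1120, 0.2090, 0.3080, 0.4610, 0.6370, 0.8150, 1.0000
Σ (Xₖ−Xₖ₋₁)(Yₖ+Yₖ₋₁) = (1/10)(0.0030+0.0000) + (1/10)(0.0250+0.0030) + (1/10)(0.0560+0.0250) + (1/10)(0.1120+0.0560) + (1/10)(0.2090+0.1120) + (1/10)(0.3080+0.2090) + (1/10)(0.4610+0.3080) + (1/10)(0.6370+0.4610) + (1/10)(0.8150+0.6370) + (1/10)(1.0000+0.8150)
  = 0.0003 + 0.0028 + 0.0081 + 0.0168 + 0.0321 + 0.0517 + 0.0769 + 0.1098 + 0.1452 + 0.1815 = 0.6252
G = 1 − 0.6252 = 0.3748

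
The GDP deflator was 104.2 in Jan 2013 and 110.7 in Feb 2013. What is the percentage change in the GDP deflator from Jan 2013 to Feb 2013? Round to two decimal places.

Change = (110.7 − 104.2) / 104.2 × 100
       = 6.5 / 104.2 × 100 = 6.2380%

6.24%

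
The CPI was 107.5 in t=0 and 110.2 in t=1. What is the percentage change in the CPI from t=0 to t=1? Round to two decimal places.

2.51%

Change = (110.2 − 107.5) / 107.5 × 100
       = 2.7 / 107.5 × 100 = 2.5116%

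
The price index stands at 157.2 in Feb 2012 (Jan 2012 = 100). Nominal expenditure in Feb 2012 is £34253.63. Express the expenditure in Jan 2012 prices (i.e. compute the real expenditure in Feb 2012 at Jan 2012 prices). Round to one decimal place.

21789.8

Real = Nominal ÷ (Index/100) = 34253.63 ÷ (157.2/100)
     = 34253.63 ÷ 1.572 = 21789.8410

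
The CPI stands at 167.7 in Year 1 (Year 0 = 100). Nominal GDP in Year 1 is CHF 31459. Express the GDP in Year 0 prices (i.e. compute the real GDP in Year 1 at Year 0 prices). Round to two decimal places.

Real = Nominal ÷ (Index/100) = 31459 ÷ (167.7/100)
     = 31459 ÷ 1.677 = 18759.0936

18759.09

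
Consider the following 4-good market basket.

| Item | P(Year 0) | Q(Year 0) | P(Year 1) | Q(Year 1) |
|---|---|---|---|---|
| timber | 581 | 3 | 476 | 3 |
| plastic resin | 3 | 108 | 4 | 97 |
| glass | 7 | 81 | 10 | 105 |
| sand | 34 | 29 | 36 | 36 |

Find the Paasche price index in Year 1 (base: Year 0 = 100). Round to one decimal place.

Paasche price index uses current-period quantities as weights.
ΣP(Year 1)·Q(Year 1) = 476×3 + 4×97 + 10×105 + 36×36 = 1428 + 388 + 1050 + 1296 = 4162
ΣP(Year 0)·Q(Year 1) = 581×3 + 3×97 + 7×105 + 34×36 = 1743 + 291 + 735 + 1224 = 3993
Index = 4162 / 3993 × 100 = 104.2324

104.2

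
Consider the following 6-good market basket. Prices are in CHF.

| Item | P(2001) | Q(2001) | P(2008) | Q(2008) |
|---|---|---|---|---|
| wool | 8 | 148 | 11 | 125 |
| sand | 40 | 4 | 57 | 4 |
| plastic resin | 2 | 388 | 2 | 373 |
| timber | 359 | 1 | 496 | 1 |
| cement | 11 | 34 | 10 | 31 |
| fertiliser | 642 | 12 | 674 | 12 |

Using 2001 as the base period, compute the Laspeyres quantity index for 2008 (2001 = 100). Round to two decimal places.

97.66

Laspeyres quantity index uses base-period prices as weights.
ΣP(2001)·Q(2008) = 8×125 + 40×4 + 2×373 + 359×1 + 11×31 + 642×12 = 1000 + 160 + 746 + 359 + 341 + 7704 = 10310
ΣP(2001)·Q(2001) = 8×148 + 40×4 + 2×388 + 359×1 + 11×34 + 642×12 = 1184 + 160 + 776 + 359 + 374 + 7704 = 10557
Index = 10310 / 10557 × 100 = 97.6603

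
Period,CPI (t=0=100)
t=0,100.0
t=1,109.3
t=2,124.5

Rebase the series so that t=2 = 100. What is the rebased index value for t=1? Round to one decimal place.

87.8

Rebased(t=1) = 109.3 / 124.5 × 100 = 87.7912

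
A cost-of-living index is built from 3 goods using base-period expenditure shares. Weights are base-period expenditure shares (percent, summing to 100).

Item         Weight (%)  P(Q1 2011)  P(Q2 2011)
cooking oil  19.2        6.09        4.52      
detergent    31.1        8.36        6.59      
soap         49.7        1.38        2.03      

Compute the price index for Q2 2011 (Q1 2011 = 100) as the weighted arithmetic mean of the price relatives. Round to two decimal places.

111.88

cooking oil: 19.2 × (4.52/6.09) = 19.2 × 0.742200 = 14.2502
detergent: 31.1 × (6.59/8.36) = 31.1 × 0.788278 = 24.5154
soap: 49.7 × (2.03/1.38) = 49.7 × 1.471014 = 73.1094
Index = Σ wᵢ·(p₁ᵢ/p₀ᵢ) = 14.2502 + 24.5154 + 73.1094 = 111.8751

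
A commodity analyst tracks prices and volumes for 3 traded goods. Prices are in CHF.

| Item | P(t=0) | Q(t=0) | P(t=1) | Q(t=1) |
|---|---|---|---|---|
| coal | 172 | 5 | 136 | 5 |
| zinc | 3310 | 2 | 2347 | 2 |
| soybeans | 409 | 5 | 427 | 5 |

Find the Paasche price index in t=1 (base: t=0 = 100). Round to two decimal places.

78.83

Paasche price index uses current-period quantities as weights.
ΣP(t=1)·Q(t=1) = 136×5 + 2347×2 + 427×5 = 680 + 4694 + 2135 = 7509
ΣP(t=0)·Q(t=1) = 172×5 + 3310×2 + 409×5 = 860 + 6620 + 2045 = 9525
Index = 7509 / 9525 × 100 = 78.8346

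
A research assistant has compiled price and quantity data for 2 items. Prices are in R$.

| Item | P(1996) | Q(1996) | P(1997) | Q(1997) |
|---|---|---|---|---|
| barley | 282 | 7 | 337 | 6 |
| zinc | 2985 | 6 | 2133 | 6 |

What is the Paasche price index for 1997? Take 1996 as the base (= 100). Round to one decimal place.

Paasche price index uses current-period quantities as weights.
ΣP(1997)·Q(1997) = 337×6 + 2133×6 = 2022 + 12798 = 14820
ΣP(1996)·Q(1997) = 282×6 + 2985×6 = 1692 + 17910 = 19602
Index = 14820 / 19602 × 100 = 75.6045

75.6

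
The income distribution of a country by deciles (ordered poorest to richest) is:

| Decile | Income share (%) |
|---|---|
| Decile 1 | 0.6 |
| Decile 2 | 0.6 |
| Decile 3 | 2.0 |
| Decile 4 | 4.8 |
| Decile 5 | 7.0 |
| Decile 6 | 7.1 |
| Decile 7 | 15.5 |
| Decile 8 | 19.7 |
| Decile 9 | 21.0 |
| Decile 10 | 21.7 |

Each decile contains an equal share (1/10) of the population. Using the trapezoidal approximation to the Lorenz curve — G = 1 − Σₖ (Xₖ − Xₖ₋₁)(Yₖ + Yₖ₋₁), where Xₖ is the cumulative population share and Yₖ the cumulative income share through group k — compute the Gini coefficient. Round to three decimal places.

0.453

Cumulative income shares Yₖ: 0.0060, 0.0120, 0.0320, 0.0800, 0.1500, 0.2210, 0.3760, 0.5730, 0.7830, 1.0000
Σ (Xₖ−Xₖ₋₁)(Yₖ+Yₖ₋₁) = (1/10)(0.0060+0.0000) + (1/10)(0.0120+0.0060) + (1/10)(0.0320+0.0120) + (1/10)(0.0800+0.0320) + (1/10)(0.1500+0.0800) + (1/10)(0.2210+0.1500) + (1/10)(0.3760+0.2210) + (1/10)(0.5730+0.3760) + (1/10)(0.7830+0.5730) + (1/10)(1.0000+0.7830)
  = 0.0006 + 0.0018 + 0.0044 + 0.0112 + 0.0230 + 0.0371 + 0.0597 + 0.0949 + 0.1356 + 0.1783 = 0.5466
G = 1 − 0.5466 = 0.4534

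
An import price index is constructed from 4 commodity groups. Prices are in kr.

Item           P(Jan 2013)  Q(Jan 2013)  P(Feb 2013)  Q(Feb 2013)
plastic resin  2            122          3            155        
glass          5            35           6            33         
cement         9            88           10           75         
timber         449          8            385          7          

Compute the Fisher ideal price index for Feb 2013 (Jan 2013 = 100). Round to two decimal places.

95.06

Laspeyres component (base-period weights):
ΣP(Feb 2013)Q(Jan 2013) = 3×122 + 6×35 + 10×88 + 385×8 = 366 + 210 + 880 + 3080 = 4536
ΣP(Jan 2013)Q(Jan 2013) = 2×122 + 5×35 + 9×88 + 449×8 = 244 + 175 + 792 + 3592 = 4803
L = 4536 / 4803 × 100 = 94.4410
Paasche component (current-period weights):
ΣP(Feb 2013)Q(Feb 2013) = 3×155 + 6×33 + 10×75 + 385×7 = 465 + 198 + 750 + 2695 = 4108
ΣP(Jan 2013)Q(Feb 2013) = 2×155 + 5×33 + 9×75 + 449×7 = 310 + 165 + 675 + 3143 = 4293
P = 4108 / 4293 × 100 = 95.6907
Fisher = √(L × P) = √(94.4410 × 95.6907) = 95.0638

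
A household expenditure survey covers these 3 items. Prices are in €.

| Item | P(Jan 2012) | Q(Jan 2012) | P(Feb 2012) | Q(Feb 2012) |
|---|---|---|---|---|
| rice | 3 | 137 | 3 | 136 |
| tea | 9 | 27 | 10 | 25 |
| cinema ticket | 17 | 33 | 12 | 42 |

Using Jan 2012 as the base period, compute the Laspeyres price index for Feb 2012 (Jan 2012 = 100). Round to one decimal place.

88.6

Laspeyres price index uses base-period quantities as weights.
ΣP(Feb 2012)·Q(Jan 2012) = 3×137 + 10×27 + 12×33 = 411 + 270 + 396 = 1077
ΣP(Jan 2012)·Q(Jan 2012) = 3×137 + 9×27 + 17×33 = 411 + 243 + 561 = 1215
Index = 1077 / 1215 × 100 = 88.6420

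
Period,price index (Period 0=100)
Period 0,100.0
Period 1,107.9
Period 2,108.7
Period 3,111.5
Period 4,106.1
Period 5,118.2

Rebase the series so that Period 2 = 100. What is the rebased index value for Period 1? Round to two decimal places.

Rebased(Period 1) = 107.9 / 108.7 × 100 = 99.2640

99.26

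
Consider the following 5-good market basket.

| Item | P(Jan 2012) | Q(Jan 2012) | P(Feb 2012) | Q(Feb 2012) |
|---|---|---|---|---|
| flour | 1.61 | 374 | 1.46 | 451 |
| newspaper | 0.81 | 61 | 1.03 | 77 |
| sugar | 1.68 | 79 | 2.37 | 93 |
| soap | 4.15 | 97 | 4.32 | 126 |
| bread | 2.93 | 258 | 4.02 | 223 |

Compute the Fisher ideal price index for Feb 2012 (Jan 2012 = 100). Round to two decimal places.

Laspeyres component (base-period weights):
ΣP(Feb 2012)Q(Jan 2012) = 1.46×374 + 1.03×61 + 2.37×79 + 4.32×97 + 4.02×258 = 546.04 + 62.83 + 187.23 + 419.04 + 1037.16 = 2252.3
ΣP(Jan 2012)Q(Jan 2012) = 1.61×374 + 0.81×61 + 1.68×79 + 4.15×97 + 2.93×258 = 602.14 + 49.41 + 132.72 + 402.55 + 755.94 = 1942.76
L = 2252.3 / 1942.76 × 100 = 115.9330
Paasche component (current-period weights):
ΣP(Feb 2012)Q(Feb 2012) = 1.46×451 + 1.03×77 + 2.37×93 + 4.32×126 + 4.02×223 = 658.46 + 79.31 + 220.41 + 544.32 + 896.46 = 2398.96
ΣP(Jan 2012)Q(Feb 2012) = 1.61×451 + 0.81×77 + 1.68×93 + 4.15×126 + 2.93×223 = 726.11 + 62.37 + 156.24 + 522.9 + 653.39 = 2121.01
P = 2398.96 / 2121.01 × 100 = 113.1046
Fisher = √(L × P) = √(115.9330 × 113.1046) = 114.5101

114.51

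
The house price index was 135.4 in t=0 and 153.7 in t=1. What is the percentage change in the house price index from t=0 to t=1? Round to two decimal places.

13.52%

Change = (153.7 − 135.4) / 135.4 × 100
       = 18.3 / 135.4 × 100 = 13.5155%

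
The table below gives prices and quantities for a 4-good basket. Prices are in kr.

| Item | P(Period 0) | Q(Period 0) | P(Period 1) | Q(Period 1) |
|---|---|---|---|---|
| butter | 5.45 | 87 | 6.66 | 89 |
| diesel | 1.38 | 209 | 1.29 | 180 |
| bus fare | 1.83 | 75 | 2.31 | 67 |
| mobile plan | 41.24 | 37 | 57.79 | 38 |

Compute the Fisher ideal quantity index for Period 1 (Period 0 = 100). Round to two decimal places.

100.19

Laspeyres component (base-period weights):
ΣP(Period 0)Q(Period 1) = 5.45×89 + 1.38×180 + 1.83×67 + 41.24×38 = 485.05 + 248.4 + 122.61 + 1567.12 = 2423.18
ΣP(Period 0)Q(Period 0) = 5.45×87 + 1.38×209 + 1.83×75 + 41.24×37 = 474.15 + 288.42 + 137.25 + 1525.88 = 2425.7
L = 2423.18 / 2425.7 × 100 = 99.8961
Paasche component (current-period weights):
ΣP(Period 1)Q(Period 1) = 6.66×89 + 1.29×180 + 2.31×67 + 57.79×38 = 592.74 + 232.2 + 154.77 + 2196.02 = 3175.73
ΣP(Period 1)Q(Period 0) = 6.66×87 + 1.29×209 + 2.31×75 + 57.79×37 = 579.42 + 269.61 + 173.25 + 2138.23 = 3160.51
P = 3175.73 / 3160.51 × 100 = 100.4816
Fisher = √(L × P) = √(99.8961 × 100.4816) = 100.1884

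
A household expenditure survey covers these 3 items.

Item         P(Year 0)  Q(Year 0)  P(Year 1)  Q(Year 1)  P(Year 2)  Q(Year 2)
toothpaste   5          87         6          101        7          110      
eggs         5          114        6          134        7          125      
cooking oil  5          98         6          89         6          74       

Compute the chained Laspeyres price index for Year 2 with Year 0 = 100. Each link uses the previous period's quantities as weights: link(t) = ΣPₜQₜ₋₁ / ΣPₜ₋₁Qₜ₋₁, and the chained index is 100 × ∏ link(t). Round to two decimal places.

Link Year 0→Year 1:
ΣP(Year 1)Q(Year 0) = 6×87 + 6×114 + 6×98 = 522 + 684 + 588 = 1794
ΣP(Year 0)Q(Year 0) = 5×87 + 5×114 + 5×98 = 435 + 570 + 490 = 1495
link = 1794/1495 = 1.200000
Link Year 1→Year 2:
ΣP(Year 2)Q(Year 1) = 7×101 + 7×134 + 6×89 = 707 + 938 + 534 = 2179
ΣP(Year 1)Q(Year 1) = 6×101 + 6×134 + 6×89 = 606 + 804 + 534 = 1944
link = 2179/1944 = 1.120885
Chained index = 100 × 1.200000 × 1.120885 = 134.5062

134.51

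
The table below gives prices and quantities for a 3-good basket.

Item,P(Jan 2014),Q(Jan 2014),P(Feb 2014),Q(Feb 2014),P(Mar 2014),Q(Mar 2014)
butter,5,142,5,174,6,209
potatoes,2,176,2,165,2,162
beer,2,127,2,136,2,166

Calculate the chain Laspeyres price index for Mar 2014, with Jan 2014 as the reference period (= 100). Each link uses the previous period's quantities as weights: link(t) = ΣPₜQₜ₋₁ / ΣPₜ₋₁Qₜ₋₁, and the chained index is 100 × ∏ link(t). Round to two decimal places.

111.82

Link Jan 2014→Feb 2014:
ΣP(Feb 2014)Q(Jan 2014) = 5×142 + 2×176 + 2×127 = 710 + 352 + 254 = 1316
ΣP(Jan 2014)Q(Jan 2014) = 5×142 + 2×176 + 2×127 = 710 + 352 + 254 = 1316
link = 1316/1316 = 1.000000
Link Feb 2014→Mar 2014:
ΣP(Mar 2014)Q(Feb 2014) = 6×174 + 2×165 + 2×136 = 1044 + 330 + 272 = 1646
ΣP(Feb 2014)Q(Feb 2014) = 5×174 + 2×165 + 2×136 = 870 + 330 + 272 = 1472
link = 1646/1472 = 1.118207
Chained index = 100 × 1.000000 × 1.118207 = 111.8207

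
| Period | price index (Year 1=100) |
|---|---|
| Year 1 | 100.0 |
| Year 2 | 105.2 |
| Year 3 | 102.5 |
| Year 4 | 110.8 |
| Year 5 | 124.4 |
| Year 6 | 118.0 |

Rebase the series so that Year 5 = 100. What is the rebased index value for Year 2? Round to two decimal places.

84.57

Rebased(Year 2) = 105.2 / 124.4 × 100 = 84.5659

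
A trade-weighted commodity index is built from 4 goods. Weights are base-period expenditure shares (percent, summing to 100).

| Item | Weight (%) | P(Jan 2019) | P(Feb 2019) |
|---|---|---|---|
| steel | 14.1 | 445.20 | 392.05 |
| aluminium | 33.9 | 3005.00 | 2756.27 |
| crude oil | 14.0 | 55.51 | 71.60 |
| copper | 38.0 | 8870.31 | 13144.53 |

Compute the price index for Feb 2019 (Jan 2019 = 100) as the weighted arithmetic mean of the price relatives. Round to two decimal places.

steel: 14.1 × (392.05/445.20) = 14.1 × 0.880615 = 12.4167
aluminium: 33.9 × (2756.27/3005.00) = 33.9 × 0.917228 = 31.0940
crude oil: 14.0 × (71.60/55.51) = 14.0 × 1.289858 = 18.0580
copper: 38.0 × (13144.53/8870.31) = 38.0 × 1.481857 = 56.3106
Index = Σ wᵢ·(p₁ᵢ/p₀ᵢ) = 12.4167 + 31.0940 + 18.0580 + 56.3106 = 117.8793

117.88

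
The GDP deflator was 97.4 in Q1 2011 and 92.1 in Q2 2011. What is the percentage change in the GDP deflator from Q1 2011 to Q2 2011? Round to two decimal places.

Change = (92.1 − 97.4) / 97.4 × 100
       = -5.3 / 97.4 × 100 = -5.4415%

-5.44%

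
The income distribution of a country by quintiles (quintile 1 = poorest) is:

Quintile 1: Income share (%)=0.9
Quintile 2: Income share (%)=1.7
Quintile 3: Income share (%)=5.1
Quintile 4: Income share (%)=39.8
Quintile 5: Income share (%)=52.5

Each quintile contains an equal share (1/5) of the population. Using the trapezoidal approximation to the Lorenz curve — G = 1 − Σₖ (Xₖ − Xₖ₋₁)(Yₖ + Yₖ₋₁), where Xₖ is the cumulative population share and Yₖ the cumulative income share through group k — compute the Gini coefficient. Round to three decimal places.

Cumulative income shares Yₖ: 0.0090, 0.0260, 0.0770, 0.4750, 1.0000
Σ (Xₖ−Xₖ₋₁)(Yₖ+Yₖ₋₁) = (1/5)(0.0090+0.0000) + (1/5)(0.0260+0.0090) + (1/5)(0.0770+0.0260) + (1/5)(0.4750+0.0770) + (1/5)(1.0000+0.4750)
  = 0.0018 + 0.0070 + 0.0206 + 0.1104 + 0.2950 = 0.4348
G = 1 − 0.4348 = 0.5652

0.565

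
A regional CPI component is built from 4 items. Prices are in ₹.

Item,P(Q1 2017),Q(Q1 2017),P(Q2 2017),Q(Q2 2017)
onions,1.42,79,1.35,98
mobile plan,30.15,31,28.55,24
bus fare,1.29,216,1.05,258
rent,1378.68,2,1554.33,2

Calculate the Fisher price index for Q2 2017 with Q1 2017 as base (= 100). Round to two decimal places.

106.08

Laspeyres component (base-period weights):
ΣP(Q2 2017)Q(Q1 2017) = 1.35×79 + 28.55×31 + 1.05×216 + 1554.33×2 = 106.65 + 885.05 + 226.8 + 3108.66 = 4327.16
ΣP(Q1 2017)Q(Q1 2017) = 1.42×79 + 30.15×31 + 1.29×216 + 1378.68×2 = 112.18 + 934.65 + 278.64 + 2757.36 = 4082.83
L = 4327.16 / 4082.83 × 100 = 105.9843
Paasche component (current-period weights):
ΣP(Q2 2017)Q(Q2 2017) = 1.35×98 + 28.55×24 + 1.05×258 + 1554.33×2 = 132.3 + 685.2 + 270.9 + 3108.66 = 4197.06
ΣP(Q1 2017)Q(Q2 2017) = 1.42×98 + 30.15×24 + 1.29×258 + 1378.68×2 = 139.16 + 723.6 + 332.82 + 2757.36 = 3952.94
P = 4197.06 / 3952.94 × 100 = 106.1757
Fisher = √(L × P) = √(105.9843 × 106.1757) = 106.0799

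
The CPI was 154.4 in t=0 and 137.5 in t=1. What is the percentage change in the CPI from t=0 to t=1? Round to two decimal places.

-10.95%

Change = (137.5 − 154.4) / 154.4 × 100
       = -16.9 / 154.4 × 100 = -10.9456%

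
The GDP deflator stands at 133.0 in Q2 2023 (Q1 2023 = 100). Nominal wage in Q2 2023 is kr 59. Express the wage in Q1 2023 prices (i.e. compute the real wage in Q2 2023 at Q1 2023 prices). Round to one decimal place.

44.4

Real = Nominal ÷ (Index/100) = 59 ÷ (133.0/100)
     = 59 ÷ 1.330 = 44.3609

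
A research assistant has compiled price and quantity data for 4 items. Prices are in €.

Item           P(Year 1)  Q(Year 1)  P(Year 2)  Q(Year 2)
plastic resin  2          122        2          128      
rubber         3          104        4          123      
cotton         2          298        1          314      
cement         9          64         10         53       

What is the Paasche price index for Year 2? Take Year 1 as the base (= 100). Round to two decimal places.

Paasche price index uses current-period quantities as weights.
ΣP(Year 2)·Q(Year 2) = 2×128 + 4×123 + 1×314 + 10×53 = 256 + 492 + 314 + 530 = 1592
ΣP(Year 1)·Q(Year 2) = 2×128 + 3×123 + 2×314 + 9×53 = 256 + 369 + 628 + 477 = 1730
Index = 1592 / 1730 × 100 = 92.0231

92.02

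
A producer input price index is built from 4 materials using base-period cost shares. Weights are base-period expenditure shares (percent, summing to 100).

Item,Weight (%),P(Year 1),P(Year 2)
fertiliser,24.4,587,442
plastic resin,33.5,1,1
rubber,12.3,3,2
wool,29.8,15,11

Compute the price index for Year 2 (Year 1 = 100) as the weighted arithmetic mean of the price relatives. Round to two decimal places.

fertiliser: 24.4 × (442/587) = 24.4 × 0.752981 = 18.3727
plastic resin: 33.5 × (1/1) = 33.5 × 1.000000 = 33.5000
rubber: 12.3 × (2/3) = 12.3 × 0.666667 = 8.2000
wool: 29.8 × (11/15) = 29.8 × 0.733333 = 21.8533
Index = Σ wᵢ·(p₁ᵢ/p₀ᵢ) = 18.3727 + 33.5000 + 8.2000 + 21.8533 = 81.9261

81.93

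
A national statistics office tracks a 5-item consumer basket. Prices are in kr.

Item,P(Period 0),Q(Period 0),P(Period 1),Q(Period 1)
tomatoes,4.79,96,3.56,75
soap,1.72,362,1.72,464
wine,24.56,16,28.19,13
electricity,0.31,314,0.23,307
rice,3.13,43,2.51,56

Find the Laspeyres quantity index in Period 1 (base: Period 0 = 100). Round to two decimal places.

Laspeyres quantity index uses base-period prices as weights.
ΣP(Period 0)·Q(Period 1) = 4.79×75 + 1.72×464 + 24.56×13 + 0.31×307 + 3.13×56 = 359.25 + 798.08 + 319.28 + 95.17 + 175.28 = 1747.06
ΣP(Period 0)·Q(Period 0) = 4.79×96 + 1.72×362 + 24.56×16 + 0.31×314 + 3.13×43 = 459.84 + 622.64 + 392.96 + 97.34 + 134.59 = 1707.37
Index = 1747.06 / 1707.37 × 100 = 102.3246

102.32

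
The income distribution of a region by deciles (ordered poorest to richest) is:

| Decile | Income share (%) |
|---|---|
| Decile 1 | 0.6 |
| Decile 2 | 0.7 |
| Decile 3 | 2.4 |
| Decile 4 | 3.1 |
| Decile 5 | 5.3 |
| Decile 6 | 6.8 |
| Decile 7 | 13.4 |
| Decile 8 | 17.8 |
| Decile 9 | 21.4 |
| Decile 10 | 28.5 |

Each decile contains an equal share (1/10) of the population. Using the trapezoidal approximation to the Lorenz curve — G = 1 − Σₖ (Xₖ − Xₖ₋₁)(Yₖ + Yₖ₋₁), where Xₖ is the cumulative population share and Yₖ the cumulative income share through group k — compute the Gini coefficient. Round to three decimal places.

0.505

Cumulative income shares Yₖ: 0.0060, 0.0130, 0.0370, 0.0680, 0.1210, 0.1890, 0.3230, 0.5010, 0.7150, 1.0000
Σ (Xₖ−Xₖ₋₁)(Yₖ+Yₖ₋₁) = (1/10)(0.0060+0.0000) + (1/10)(0.0130+0.0060) + (1/10)(0.0370+0.0130) + (1/10)(0.0680+0.0370) + (1/10)(0.1210+0.0680) + (1/10)(0.1890+0.1210) + (1/10)(0.3230+0.1890) + (1/10)(0.5010+0.3230) + (1/10)(0.7150+0.5010) + (1/10)(1.0000+0.7150)
  = 0.0006 + 0.0019 + 0.0050 + 0.0105 + 0.0189 + 0.0310 + 0.0512 + 0.0824 + 0.1216 + 0.1715 = 0.4946
G = 1 − 0.4946 = 0.5054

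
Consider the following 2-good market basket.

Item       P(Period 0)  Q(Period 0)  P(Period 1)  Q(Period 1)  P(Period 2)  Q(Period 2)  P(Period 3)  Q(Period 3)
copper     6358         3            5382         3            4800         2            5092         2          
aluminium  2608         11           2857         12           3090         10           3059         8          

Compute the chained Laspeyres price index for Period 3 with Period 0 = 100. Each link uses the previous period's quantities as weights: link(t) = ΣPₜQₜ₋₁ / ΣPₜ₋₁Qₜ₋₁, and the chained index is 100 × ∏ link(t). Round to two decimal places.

102.37

Link Period 0→Period 1:
ΣP(Period 1)Q(Period 0) = 5382×3 + 2857×11 = 16146 + 31427 = 47573
ΣP(Period 0)Q(Period 0) = 6358×3 + 2608×11 = 19074 + 28688 = 47762
link = 47573/47762 = 0.996043
Link Period 1→Period 2:
ΣP(Period 2)Q(Period 1) = 4800×3 + 3090×12 = 14400 + 37080 = 51480
ΣP(Period 1)Q(Period 1) = 5382×3 + 2857×12 = 16146 + 34284 = 50430
link = 51480/50430 = 1.020821
Link Period 2→Period 3:
ΣP(Period 3)Q(Period 2) = 5092×2 + 3059×10 = 10184 + 30590 = 40774
ΣP(Period 2)Q(Period 2) = 4800×2 + 3090×10 = 9600 + 30900 = 40500
link = 40774/40500 = 1.006765
Chained index = 100 × 0.996043 × 1.020821 × 1.006765 = 102.3660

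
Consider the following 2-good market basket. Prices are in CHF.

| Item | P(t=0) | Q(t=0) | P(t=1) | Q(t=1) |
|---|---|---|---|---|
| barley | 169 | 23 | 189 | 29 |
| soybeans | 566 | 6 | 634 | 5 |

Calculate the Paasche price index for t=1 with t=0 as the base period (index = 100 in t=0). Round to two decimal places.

111.90

Paasche price index uses current-period quantities as weights.
ΣP(t=1)·Q(t=1) = 189×29 + 634×5 = 5481 + 3170 = 8651
ΣP(t=0)·Q(t=1) = 169×29 + 566×5 = 4901 + 2830 = 7731
Index = 8651 / 7731 × 100 = 111.9001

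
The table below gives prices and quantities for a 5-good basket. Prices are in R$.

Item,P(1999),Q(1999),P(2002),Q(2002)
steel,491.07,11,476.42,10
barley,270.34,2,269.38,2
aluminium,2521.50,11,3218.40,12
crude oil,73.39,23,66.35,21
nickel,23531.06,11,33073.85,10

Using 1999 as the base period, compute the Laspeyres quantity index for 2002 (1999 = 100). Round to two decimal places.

92.64

Laspeyres quantity index uses base-period prices as weights.
ΣP(1999)·Q(2002) = 491.07×10 + 270.34×2 + 2521.50×12 + 73.39×21 + 23531.06×10 = 4910.7 + 540.68 + 30258 + 1541.19 + 235310.6 = 272561.17
ΣP(1999)·Q(1999) = 491.07×11 + 270.34×2 + 2521.50×11 + 73.39×23 + 23531.06×11 = 5401.77 + 540.68 + 27736.5 + 1687.97 + 258841.66 = 294208.58
Index = 272561.17 / 294208.58 × 100 = 92.6422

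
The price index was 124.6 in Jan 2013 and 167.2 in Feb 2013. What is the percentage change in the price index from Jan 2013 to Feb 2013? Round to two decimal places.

34.19%

Change = (167.2 − 124.6) / 124.6 × 100
       = 42.6 / 124.6 × 100 = 34.1894%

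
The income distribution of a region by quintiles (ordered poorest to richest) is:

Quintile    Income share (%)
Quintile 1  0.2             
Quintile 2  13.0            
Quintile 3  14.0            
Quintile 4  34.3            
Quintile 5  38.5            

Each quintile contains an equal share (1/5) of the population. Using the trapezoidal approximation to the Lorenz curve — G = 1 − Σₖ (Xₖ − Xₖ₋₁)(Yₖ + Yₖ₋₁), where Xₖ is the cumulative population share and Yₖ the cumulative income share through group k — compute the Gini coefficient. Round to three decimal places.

Cumulative income shares Yₖ: 0.0020, 0.1320, 0.2720, 0.6150, 1.0000
Σ (Xₖ−Xₖ₋₁)(Yₖ+Yₖ₋₁) = (1/5)(0.0020+0.0000) + (1/5)(0.1320+0.0020) + (1/5)(0.2720+0.1320) + (1/5)(0.6150+0.2720) + (1/5)(1.0000+0.6150)
  = 0.0004 + 0.0268 + 0.0808 + 0.1774 + 0.3230 = 0.6084
G = 1 − 0.6084 = 0.3916

0.392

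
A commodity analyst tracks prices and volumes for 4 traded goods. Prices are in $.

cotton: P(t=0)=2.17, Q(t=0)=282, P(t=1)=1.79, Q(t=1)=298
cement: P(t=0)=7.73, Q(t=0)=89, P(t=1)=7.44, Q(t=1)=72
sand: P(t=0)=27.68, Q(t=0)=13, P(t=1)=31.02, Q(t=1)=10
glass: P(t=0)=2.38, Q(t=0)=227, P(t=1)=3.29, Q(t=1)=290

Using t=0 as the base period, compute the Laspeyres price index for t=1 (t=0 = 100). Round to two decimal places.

Laspeyres price index uses base-period quantities as weights.
ΣP(t=1)·Q(t=0) = 1.79×282 + 7.44×89 + 31.02×13 + 3.29×227 = 504.78 + 662.16 + 403.26 + 746.83 = 2317.03
ΣP(t=0)·Q(t=0) = 2.17×282 + 7.73×89 + 27.68×13 + 2.38×227 = 611.94 + 687.97 + 359.84 + 540.26 = 2200.01
Index = 2317.03 / 2200.01 × 100 = 105.3191

105.32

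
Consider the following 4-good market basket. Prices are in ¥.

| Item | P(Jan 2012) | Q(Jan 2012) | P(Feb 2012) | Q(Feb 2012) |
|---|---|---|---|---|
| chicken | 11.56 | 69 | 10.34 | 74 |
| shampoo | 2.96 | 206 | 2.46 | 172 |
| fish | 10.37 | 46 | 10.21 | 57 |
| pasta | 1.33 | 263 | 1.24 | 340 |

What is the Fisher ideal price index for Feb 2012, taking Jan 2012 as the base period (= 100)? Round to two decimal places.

90.63

Laspeyres component (base-period weights):
ΣP(Feb 2012)Q(Jan 2012) = 10.34×69 + 2.46×206 + 10.21×46 + 1.24×263 = 713.46 + 506.76 + 469.66 + 326.12 = 2016
ΣP(Jan 2012)Q(Jan 2012) = 11.56×69 + 2.96×206 + 10.37×46 + 1.33×263 = 797.64 + 609.76 + 477.02 + 349.79 = 2234.21
L = 2016 / 2234.21 × 100 = 90.2332
Paasche component (current-period weights):
ΣP(Feb 2012)Q(Feb 2012) = 10.34×74 + 2.46×172 + 10.21×57 + 1.24×340 = 765.16 + 423.12 + 581.97 + 421.6 = 2191.85
ΣP(Jan 2012)Q(Feb 2012) = 11.56×74 + 2.96×172 + 10.37×57 + 1.33×340 = 855.44 + 509.12 + 591.09 + 452.2 = 2407.85
P = 2191.85 / 2407.85 × 100 = 91.0293
Fisher = √(L × P) = √(90.2332 × 91.0293) = 90.6304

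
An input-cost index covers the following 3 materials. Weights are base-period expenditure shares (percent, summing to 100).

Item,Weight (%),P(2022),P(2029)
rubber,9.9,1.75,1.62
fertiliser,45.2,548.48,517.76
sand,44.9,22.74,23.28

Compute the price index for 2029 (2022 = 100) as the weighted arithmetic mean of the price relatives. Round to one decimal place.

97.8

rubber: 9.9 × (1.62/1.75) = 9.9 × 0.925714 = 9.1646
fertiliser: 45.2 × (517.76/548.48) = 45.2 × 0.943991 = 42.6684
sand: 44.9 × (23.28/22.74) = 44.9 × 1.023747 = 45.9662
Index = Σ wᵢ·(p₁ᵢ/p₀ᵢ) = 9.1646 + 42.6684 + 45.9662 = 97.7992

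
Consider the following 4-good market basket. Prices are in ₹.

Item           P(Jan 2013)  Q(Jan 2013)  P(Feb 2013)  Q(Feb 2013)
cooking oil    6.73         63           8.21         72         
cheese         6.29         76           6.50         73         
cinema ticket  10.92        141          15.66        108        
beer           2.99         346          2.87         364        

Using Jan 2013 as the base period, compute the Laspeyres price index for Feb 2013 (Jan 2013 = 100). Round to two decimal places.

Laspeyres price index uses base-period quantities as weights.
ΣP(Feb 2013)·Q(Jan 2013) = 8.21×63 + 6.50×76 + 15.66×141 + 2.87×346 = 517.23 + 494 + 2208.06 + 993.02 = 4212.31
ΣP(Jan 2013)·Q(Jan 2013) = 6.73×63 + 6.29×76 + 10.92×141 + 2.99×346 = 423.99 + 478.04 + 1539.72 + 1034.54 = 3476.29
Index = 4212.31 / 3476.29 × 100 = 121.1726

121.17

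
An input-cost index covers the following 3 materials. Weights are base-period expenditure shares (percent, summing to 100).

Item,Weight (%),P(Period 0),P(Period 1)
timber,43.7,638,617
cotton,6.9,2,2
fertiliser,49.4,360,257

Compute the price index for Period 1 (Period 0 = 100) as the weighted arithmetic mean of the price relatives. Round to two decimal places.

84.43

timber: 43.7 × (617/638) = 43.7 × 0.967085 = 42.2616
cotton: 6.9 × (2/2) = 6.9 × 1.000000 = 6.9000
fertiliser: 49.4 × (257/360) = 49.4 × 0.713889 = 35.2661
Index = Σ wᵢ·(p₁ᵢ/p₀ᵢ) = 42.2616 + 6.9000 + 35.2661 = 84.4277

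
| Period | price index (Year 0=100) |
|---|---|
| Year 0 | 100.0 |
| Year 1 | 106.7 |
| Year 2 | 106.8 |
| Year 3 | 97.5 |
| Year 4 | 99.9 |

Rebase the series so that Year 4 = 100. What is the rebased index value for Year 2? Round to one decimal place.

106.9

Rebased(Year 2) = 106.8 / 99.9 × 100 = 106.9069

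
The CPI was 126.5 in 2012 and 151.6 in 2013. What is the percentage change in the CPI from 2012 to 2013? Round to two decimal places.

19.84%

Change = (151.6 − 126.5) / 126.5 × 100
       = 25.1 / 126.5 × 100 = 19.8419%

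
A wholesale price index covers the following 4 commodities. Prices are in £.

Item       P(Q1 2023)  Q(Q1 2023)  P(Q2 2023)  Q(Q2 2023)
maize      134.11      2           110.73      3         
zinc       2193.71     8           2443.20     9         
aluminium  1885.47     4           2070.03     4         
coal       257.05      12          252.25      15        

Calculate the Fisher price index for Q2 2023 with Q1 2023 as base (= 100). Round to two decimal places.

109.13

Laspeyres component (base-period weights):
ΣP(Q2 2023)Q(Q1 2023) = 110.73×2 + 2443.20×8 + 2070.03×4 + 252.25×12 = 221.46 + 19545.6 + 8280.12 + 3027 = 31074.18
ΣP(Q1 2023)Q(Q1 2023) = 134.11×2 + 2193.71×8 + 1885.47×4 + 257.05×12 = 268.22 + 17549.68 + 7541.88 + 3084.6 = 28444.38
L = 31074.18 / 28444.38 × 100 = 109.2454
Paasche component (current-period weights):
ΣP(Q2 2023)Q(Q2 2023) = 110.73×3 + 2443.20×9 + 2070.03×4 + 252.25×15 = 332.19 + 21988.8 + 8280.12 + 3783.75 = 34384.86
ΣP(Q1 2023)Q(Q2 2023) = 134.11×3 + 2193.71×9 + 1885.47×4 + 257.05×15 = 402.33 + 19743.39 + 7541.88 + 3855.75 = 31543.35
P = 34384.86 / 31543.35 × 100 = 109.0083
Fisher = √(L × P) = √(109.2454 × 109.0083) = 109.1268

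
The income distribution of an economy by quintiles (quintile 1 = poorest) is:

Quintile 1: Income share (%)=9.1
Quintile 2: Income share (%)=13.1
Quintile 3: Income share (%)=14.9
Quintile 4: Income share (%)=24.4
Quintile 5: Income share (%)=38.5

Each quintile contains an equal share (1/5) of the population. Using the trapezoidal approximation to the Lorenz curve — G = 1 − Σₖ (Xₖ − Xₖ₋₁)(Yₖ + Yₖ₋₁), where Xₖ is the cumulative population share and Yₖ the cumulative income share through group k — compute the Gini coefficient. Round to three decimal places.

0.280

Cumulative income shares Yₖ: 0.0910, 0.2220, 0.3710, 0.6150, 1.0000
Σ (Xₖ−Xₖ₋₁)(Yₖ+Yₖ₋₁) = (1/5)(0.0910+0.0000) + (1/5)(0.2220+0.0910) + (1/5)(0.3710+0.2220) + (1/5)(0.6150+0.3710) + (1/5)(1.0000+0.6150)
  = 0.0182 + 0.0626 + 0.1186 + 0.1972 + 0.3230 = 0.7196
G = 1 − 0.7196 = 0.2804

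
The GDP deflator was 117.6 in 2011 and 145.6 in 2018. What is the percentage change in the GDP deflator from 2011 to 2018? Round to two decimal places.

23.81%

Change = (145.6 − 117.6) / 117.6 × 100
       = 28.0 / 117.6 × 100 = 23.8095%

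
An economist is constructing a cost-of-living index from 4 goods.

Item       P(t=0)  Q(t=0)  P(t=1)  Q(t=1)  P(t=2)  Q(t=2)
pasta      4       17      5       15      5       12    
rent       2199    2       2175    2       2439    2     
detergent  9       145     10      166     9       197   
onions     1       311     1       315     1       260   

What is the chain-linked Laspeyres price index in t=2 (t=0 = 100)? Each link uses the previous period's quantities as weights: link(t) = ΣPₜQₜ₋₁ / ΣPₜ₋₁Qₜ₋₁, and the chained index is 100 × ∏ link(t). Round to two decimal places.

Link t=0→t=1:
ΣP(t=1)Q(t=0) = 5×17 + 2175×2 + 10×145 + 1×311 = 85 + 4350 + 1450 + 311 = 6196
ΣP(t=0)Q(t=0) = 4×17 + 2199×2 + 9×145 + 1×311 = 68 + 4398 + 1305 + 311 = 6082
link = 6196/6082 = 1.018744
Link t=1→t=2:
ΣP(t=2)Q(t=1) = 5×15 + 2439×2 + 9×166 + 1×315 = 75 + 4878 + 1494 + 315 = 6762
ΣP(t=1)Q(t=1) = 5×15 + 2175×2 + 10×166 + 1×315 = 75 + 4350 + 1660 + 315 = 6400
link = 6762/6400 = 1.056563
Chained index = 100 × 1.018744 × 1.056563 = 107.6367

107.64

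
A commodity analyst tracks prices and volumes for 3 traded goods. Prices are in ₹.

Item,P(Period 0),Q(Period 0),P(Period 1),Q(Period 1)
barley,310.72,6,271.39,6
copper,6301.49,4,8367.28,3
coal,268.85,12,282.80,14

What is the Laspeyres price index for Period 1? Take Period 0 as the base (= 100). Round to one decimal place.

Laspeyres price index uses base-period quantities as weights.
ΣP(Period 1)·Q(Period 0) = 271.39×6 + 8367.28×4 + 282.80×12 = 1628.34 + 33469.12 + 3393.6 = 38491.06
ΣP(Period 0)·Q(Period 0) = 310.72×6 + 6301.49×4 + 268.85×12 = 1864.32 + 25205.96 + 3226.2 = 30296.48
Index = 38491.06 / 30296.48 × 100 = 127.0480

127.0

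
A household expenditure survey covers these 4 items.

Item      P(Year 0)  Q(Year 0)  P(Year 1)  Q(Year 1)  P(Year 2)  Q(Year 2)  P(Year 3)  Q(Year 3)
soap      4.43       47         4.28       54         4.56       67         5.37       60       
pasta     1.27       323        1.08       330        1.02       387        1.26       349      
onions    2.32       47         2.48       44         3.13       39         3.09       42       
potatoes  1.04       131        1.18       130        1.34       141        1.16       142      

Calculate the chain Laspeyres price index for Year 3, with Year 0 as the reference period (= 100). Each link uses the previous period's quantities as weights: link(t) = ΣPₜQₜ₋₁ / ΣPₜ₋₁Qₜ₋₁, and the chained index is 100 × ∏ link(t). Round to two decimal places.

111.97

Link Year 0→Year 1:
ΣP(Year 1)Q(Year 0) = 4.28×47 + 1.08×323 + 2.48×47 + 1.18×131 = 201.16 + 348.84 + 116.56 + 154.58 = 821.14
ΣP(Year 0)Q(Year 0) = 4.43×47 + 1.27×323 + 2.32×47 + 1.04×131 = 208.21 + 410.21 + 109.04 + 136.24 = 863.7
link = 821.14/863.7 = 0.950724
Link Year 1→Year 2:
ΣP(Year 2)Q(Year 1) = 4.56×54 + 1.02×330 + 3.13×44 + 1.34×130 = 246.24 + 336.6 + 137.72 + 174.2 = 894.76
ΣP(Year 1)Q(Year 1) = 4.28×54 + 1.08×330 + 2.48×44 + 1.18×130 = 231.12 + 356.4 + 109.12 + 153.4 = 850.04
link = 894.76/850.04 = 1.052609
Link Year 2→Year 3:
ΣP(Year 3)Q(Year 2) = 5.37×67 + 1.26×387 + 3.09×39 + 1.16×141 = 359.79 + 487.62 + 120.51 + 163.56 = 1131.48
ΣP(Year 2)Q(Year 2) = 4.56×67 + 1.02×387 + 3.13×39 + 1.34×141 = 305.52 + 394.74 + 122.07 + 188.94 = 1011.27
link = 1131.48/1011.27 = 1.118870
Chained index = 100 × 0.950724 × 1.052609 × 1.118870 = 111.9699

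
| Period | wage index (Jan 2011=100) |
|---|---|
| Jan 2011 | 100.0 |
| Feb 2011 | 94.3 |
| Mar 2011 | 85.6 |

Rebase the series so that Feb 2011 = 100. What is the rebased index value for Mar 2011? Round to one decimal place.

90.8

Rebased(Mar 2011) = 85.6 / 94.3 × 100 = 90.7741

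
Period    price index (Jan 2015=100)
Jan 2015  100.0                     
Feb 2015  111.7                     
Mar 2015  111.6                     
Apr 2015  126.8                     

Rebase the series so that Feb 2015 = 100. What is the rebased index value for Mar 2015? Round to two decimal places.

Rebased(Mar 2015) = 111.6 / 111.7 × 100 = 99.9105

99.91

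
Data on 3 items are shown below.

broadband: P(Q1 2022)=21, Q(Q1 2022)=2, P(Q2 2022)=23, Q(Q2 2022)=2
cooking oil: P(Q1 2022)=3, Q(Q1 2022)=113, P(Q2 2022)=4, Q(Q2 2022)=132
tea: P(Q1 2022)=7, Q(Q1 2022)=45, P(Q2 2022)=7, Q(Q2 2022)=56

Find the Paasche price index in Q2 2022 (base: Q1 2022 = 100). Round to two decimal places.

116.39

Paasche price index uses current-period quantities as weights.
ΣP(Q2 2022)·Q(Q2 2022) = 23×2 + 4×132 + 7×56 = 46 + 528 + 392 = 966
ΣP(Q1 2022)·Q(Q2 2022) = 21×2 + 3×132 + 7×56 = 42 + 396 + 392 = 830
Index = 966 / 830 × 100 = 116.3855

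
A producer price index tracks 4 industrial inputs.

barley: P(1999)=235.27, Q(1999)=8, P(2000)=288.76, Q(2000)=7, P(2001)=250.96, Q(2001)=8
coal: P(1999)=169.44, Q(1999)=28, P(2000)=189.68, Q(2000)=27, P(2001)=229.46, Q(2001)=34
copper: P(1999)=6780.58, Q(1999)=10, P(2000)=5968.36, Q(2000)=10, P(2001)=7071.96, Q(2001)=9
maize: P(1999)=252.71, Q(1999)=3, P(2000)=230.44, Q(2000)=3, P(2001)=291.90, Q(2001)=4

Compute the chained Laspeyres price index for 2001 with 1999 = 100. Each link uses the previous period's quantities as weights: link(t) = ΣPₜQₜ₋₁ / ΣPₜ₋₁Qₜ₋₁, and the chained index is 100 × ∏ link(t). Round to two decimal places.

106.54

Link 1999→2000:
ΣP(2000)Q(1999) = 288.76×8 + 189.68×28 + 5968.36×10 + 230.44×3 = 2310.08 + 5311.04 + 59683.6 + 691.32 = 67996.04
ΣP(1999)Q(1999) = 235.27×8 + 169.44×28 + 6780.58×10 + 252.71×3 = 1882.16 + 4744.32 + 67805.8 + 758.13 = 75190.41
link = 67996.04/75190.41 = 0.904318
Link 2000→2001:
ΣP(2001)Q(2000) = 250.96×7 + 229.46×27 + 7071.96×10 + 291.90×3 = 1756.72 + 6195.42 + 70719.6 + 875.7 = 79547.44
ΣP(2000)Q(2000) = 288.76×7 + 189.68×27 + 5968.36×10 + 230.44×3 = 2021.32 + 5121.36 + 59683.6 + 691.32 = 67517.6
link = 79547.44/67517.6 = 1.178173
Chained index = 100 × 0.904318 × 1.178173 = 106.5443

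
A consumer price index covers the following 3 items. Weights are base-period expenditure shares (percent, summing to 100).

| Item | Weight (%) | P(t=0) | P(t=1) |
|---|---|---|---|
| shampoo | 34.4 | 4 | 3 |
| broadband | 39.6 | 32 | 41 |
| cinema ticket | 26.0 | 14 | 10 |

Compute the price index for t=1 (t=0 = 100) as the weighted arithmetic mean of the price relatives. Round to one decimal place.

95.1

shampoo: 34.4 × (3/4) = 34.4 × 0.750000 = 25.8000
broadband: 39.6 × (41/32) = 39.6 × 1.281250 = 50.7375
cinema ticket: 26.0 × (10/14) = 26.0 × 0.714286 = 18.5714
Index = Σ wᵢ·(p₁ᵢ/p₀ᵢ) = 25.8000 + 50.7375 + 18.5714 = 95.1089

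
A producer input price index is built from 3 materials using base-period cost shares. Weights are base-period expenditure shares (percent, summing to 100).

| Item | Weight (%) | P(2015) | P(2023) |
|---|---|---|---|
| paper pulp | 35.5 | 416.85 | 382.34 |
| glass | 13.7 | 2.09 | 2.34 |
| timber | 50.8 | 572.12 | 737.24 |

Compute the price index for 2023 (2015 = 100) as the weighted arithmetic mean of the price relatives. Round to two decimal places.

paper pulp: 35.5 × (382.34/416.85) = 35.5 × 0.917212 = 32.5610
glass: 13.7 × (2.34/2.09) = 13.7 × 1.119617 = 15.3388
timber: 50.8 × (737.24/572.12) = 50.8 × 1.288611 = 65.4614
Index = Σ wᵢ·(p₁ᵢ/p₀ᵢ) = 32.5610 + 15.3388 + 65.4614 = 113.3612

113.36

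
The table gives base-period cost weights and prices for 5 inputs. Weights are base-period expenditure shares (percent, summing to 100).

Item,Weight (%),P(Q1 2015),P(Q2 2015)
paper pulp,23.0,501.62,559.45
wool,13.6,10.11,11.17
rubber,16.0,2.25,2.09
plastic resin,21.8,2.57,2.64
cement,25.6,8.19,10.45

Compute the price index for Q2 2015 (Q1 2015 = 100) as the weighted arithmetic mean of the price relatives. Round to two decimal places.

110.60

paper pulp: 23.0 × (559.45/501.62) = 23.0 × 1.115286 = 25.6516
wool: 13.6 × (11.17/10.11) = 13.6 × 1.104847 = 15.0259
rubber: 16.0 × (2.09/2.25) = 16.0 × 0.928889 = 14.8622
plastic resin: 21.8 × (2.64/2.57) = 21.8 × 1.027237 = 22.3938
cement: 25.6 × (10.45/8.19) = 25.6 × 1.275946 = 32.6642
Index = Σ wᵢ·(p₁ᵢ/p₀ᵢ) = 25.6516 + 15.0259 + 14.8622 + 22.3938 + 32.6642 = 110.5977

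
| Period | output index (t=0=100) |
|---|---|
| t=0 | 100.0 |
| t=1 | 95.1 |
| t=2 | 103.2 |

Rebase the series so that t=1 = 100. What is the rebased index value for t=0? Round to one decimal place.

105.2

Rebased(t=0) = 100.0 / 95.1 × 100 = 105.1525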